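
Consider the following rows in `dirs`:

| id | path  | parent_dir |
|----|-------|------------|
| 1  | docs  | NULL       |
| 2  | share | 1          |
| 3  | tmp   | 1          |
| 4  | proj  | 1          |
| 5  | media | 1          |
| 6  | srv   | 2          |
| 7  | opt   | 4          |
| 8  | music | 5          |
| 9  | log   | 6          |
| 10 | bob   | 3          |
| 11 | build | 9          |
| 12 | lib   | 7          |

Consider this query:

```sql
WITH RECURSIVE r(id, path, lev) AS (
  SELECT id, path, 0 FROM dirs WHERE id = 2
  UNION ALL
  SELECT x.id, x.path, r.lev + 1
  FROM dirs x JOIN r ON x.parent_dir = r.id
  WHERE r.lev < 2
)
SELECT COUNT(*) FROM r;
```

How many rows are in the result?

Base: id=2 (share) at lev 0.
Iteration 1: rows with parent_dir in {2} -> srv (id 6, lev 1).
Iteration 2: rows with parent_dir in {6} -> log (id 9, lev 2).
Iteration 3: lev < 2 fails for all current rows; recursion stops.
Total rows emitted: 3.

3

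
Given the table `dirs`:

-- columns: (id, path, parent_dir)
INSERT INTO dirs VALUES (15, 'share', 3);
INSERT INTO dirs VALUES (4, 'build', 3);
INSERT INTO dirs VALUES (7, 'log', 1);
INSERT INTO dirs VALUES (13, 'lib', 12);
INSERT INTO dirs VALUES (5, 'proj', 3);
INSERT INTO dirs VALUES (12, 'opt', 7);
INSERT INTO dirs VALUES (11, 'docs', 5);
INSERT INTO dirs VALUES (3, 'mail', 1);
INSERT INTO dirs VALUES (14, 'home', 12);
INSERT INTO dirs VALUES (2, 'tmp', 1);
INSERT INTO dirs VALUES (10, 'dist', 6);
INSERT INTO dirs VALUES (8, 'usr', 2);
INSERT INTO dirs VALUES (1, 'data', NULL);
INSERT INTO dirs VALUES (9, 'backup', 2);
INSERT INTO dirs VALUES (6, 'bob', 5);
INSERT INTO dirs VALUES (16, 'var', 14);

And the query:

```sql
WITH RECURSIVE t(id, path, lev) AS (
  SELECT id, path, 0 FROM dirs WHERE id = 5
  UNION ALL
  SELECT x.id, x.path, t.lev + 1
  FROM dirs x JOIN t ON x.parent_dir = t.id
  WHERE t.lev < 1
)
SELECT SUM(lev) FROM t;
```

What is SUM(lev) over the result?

Base: id=5 (proj) at lev 0.
Iteration 1: rows with parent_dir in {5} -> bob (id 6, lev 1), docs (id 11, lev 1).
Iteration 2: lev < 1 fails for all current rows; recursion stops.
SUM(lev) = 0 + 1 + 1 = 2.

2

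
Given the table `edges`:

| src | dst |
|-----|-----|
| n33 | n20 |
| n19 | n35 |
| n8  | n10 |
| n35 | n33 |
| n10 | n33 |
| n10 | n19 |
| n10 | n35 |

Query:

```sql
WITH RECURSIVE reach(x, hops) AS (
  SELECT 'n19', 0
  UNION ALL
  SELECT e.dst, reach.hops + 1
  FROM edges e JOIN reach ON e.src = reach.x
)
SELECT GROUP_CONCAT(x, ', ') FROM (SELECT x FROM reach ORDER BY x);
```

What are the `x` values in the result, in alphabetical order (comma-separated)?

Base: (n19, hops=0).
Iteration 1: edges from {n19} -> (n35, hops=1).
Iteration 2: edges from {n35} -> (n33, hops=2).
Iteration 3: edges from {n33} -> (n20, hops=3).
Iteration 4: no outgoing edges from {n20}; recursion stops.

n19, n20, n33, n35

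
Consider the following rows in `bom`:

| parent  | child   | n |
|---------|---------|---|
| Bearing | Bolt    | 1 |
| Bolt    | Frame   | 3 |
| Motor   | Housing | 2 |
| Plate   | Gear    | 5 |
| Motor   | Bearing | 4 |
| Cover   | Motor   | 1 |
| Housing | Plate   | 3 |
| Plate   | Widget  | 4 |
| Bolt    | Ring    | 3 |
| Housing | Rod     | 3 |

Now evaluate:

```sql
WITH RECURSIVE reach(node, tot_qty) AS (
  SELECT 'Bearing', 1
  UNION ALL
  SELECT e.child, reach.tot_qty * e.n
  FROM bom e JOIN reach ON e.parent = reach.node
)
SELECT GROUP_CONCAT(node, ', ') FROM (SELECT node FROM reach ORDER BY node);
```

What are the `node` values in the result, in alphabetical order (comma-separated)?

Base: (Bearing, tot_qty=1).
Iteration 1: components of {Bearing} -> Bolt = 1*1 = 1.
Iteration 2: components of {Bolt} -> Frame = 1*3 = 3, Ring = 1*3 = 3.
Iteration 3: no further components; recursion stops.

Bearing, Bolt, Frame, Ring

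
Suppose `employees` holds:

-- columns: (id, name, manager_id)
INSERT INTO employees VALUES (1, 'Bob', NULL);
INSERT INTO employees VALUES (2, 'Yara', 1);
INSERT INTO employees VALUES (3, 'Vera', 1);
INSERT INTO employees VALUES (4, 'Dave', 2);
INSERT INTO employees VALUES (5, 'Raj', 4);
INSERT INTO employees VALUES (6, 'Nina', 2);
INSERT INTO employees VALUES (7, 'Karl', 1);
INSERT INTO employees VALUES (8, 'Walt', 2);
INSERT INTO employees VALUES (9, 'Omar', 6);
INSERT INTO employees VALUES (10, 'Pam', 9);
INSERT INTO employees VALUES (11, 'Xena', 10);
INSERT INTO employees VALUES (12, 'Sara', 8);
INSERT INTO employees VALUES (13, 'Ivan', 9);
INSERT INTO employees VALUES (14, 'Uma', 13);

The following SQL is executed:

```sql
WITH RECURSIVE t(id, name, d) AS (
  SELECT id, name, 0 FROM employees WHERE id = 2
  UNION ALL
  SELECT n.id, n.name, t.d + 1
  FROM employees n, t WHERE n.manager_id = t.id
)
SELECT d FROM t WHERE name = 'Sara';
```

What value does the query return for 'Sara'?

2

Base: id=2 (Yara) at d 0.
Iteration 1: rows with manager_id in {2} -> Dave (id 4, d 1), Nina (id 6, d 1), Walt (id 8, d 1).
Iteration 2: rows with manager_id in {4,6,8} -> Raj (id 5, d 2), Omar (id 9, d 2), Sara (id 12, d 2).
Iteration 3: rows with manager_id in {5,9,12} -> Pam (id 10, d 3), Ivan (id 13, d 3).
Iteration 4: rows with manager_id in {10,13} -> Xena (id 11, d 4), Uma (id 14, d 4).
Iteration 5: no rows with manager_id in {11,14}; recursion stops.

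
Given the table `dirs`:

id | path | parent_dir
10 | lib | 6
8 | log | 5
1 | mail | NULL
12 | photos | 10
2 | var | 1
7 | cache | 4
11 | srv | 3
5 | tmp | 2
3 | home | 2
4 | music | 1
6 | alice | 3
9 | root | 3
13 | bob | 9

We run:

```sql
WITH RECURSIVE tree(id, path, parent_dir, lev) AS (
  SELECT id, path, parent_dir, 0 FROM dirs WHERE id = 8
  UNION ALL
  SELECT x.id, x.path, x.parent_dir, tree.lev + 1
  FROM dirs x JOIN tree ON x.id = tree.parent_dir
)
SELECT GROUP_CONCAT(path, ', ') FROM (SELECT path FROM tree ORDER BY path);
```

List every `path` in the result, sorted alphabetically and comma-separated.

log, mail, tmp, var

Base: id=8 (log), parent_dir=5, lev 0.
Iteration 1: join on id=5 -> tmp (id 5, parent_dir=2, lev 1).
Iteration 2: join on id=2 -> var (id 2, parent_dir=1, lev 2).
Iteration 3: join on id=1 -> mail (id 1, parent_dir=NULL, lev 3).
Iteration 4: parent_dir is NULL; no match; recursion stops.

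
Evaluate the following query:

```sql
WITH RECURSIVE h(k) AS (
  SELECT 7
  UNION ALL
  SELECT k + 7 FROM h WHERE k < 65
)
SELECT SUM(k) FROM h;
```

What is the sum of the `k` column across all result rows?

385

Base: k=7.
Iteration 1: 7 < 65 holds -> k = 7 + 7 = 14.
Iteration 2: 14 < 65 holds -> k = 14 + 7 = 21.
Iteration 3: 21 < 65 holds -> k = 21 + 7 = 28.
Iteration 4: 28 < 65 holds -> k = 28 + 7 = 35.
Iteration 5: 35 < 65 holds -> k = 35 + 7 = 42.
Iteration 6: 42 < 65 holds -> k = 42 + 7 = 49.
Iteration 7: 49 < 65 holds -> k = 49 + 7 = 56.
Iteration 8: 56 < 65 holds -> k = 56 + 7 = 63.
Iteration 9: 63 < 65 holds -> k = 63 + 7 = 70.
Iteration 10: 70 < 65 fails; recursion stops.
SUM(k) = 7 + 14 + 21 + 28 + 35 + 42 + 49 + 56 + 63 + 70 = 385.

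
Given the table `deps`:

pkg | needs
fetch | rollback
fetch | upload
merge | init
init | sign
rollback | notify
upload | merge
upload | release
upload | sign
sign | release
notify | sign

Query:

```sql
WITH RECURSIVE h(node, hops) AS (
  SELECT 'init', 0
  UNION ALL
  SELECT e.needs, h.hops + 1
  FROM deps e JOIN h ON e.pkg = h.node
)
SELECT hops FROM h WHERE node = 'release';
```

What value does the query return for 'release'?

2

Base: (init, hops=0).
Iteration 1: edges from {init} -> (sign, hops=1).
Iteration 2: edges from {sign} -> (release, hops=2).
Iteration 3: no outgoing edges from {release}; recursion stops.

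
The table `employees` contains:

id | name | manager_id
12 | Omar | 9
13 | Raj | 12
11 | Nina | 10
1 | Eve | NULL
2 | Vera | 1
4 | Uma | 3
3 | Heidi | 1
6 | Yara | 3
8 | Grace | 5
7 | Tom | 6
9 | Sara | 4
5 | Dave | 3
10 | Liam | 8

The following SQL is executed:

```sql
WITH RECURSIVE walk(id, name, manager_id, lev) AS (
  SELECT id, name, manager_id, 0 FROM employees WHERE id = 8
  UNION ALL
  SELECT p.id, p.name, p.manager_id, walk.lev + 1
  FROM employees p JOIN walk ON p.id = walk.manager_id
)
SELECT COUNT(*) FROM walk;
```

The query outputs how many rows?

4

Base: id=8 (Grace), manager_id=5, lev 0.
Iteration 1: join on id=5 -> Dave (id 5, manager_id=3, lev 1).
Iteration 2: join on id=3 -> Heidi (id 3, manager_id=1, lev 2).
Iteration 3: join on id=1 -> Eve (id 1, manager_id=NULL, lev 3).
Iteration 4: manager_id is NULL; no match; recursion stops.
Total rows emitted: 4.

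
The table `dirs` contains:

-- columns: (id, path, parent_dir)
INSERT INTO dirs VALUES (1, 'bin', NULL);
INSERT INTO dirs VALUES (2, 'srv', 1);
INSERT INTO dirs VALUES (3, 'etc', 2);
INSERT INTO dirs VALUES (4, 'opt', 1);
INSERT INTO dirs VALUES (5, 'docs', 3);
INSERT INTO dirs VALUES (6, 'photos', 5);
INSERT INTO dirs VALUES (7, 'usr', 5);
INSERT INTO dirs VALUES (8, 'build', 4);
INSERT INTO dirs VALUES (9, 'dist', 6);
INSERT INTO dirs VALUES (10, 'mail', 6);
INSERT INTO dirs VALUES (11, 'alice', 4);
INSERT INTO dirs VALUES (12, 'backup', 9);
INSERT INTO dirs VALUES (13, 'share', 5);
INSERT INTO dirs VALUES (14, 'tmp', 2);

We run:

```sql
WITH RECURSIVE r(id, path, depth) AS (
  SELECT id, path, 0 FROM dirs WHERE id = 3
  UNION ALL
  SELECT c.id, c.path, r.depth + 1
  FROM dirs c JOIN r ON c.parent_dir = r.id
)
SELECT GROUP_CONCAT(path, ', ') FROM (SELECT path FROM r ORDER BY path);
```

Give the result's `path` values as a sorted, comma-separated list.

Base: id=3 (etc) at depth 0.
Iteration 1: rows with parent_dir in {3} -> docs (id 5, depth 1).
Iteration 2: rows with parent_dir in {5} -> photos (id 6, depth 2), usr (id 7, depth 2), share (id 13, depth 2).
Iteration 3: rows with parent_dir in {6,7,13} -> dist (id 9, depth 3), mail (id 10, depth 3).
Iteration 4: rows with parent_dir in {9,10} -> backup (id 12, depth 4).
Iteration 5: no rows with parent_dir in {12}; recursion stops.

backup, dist, docs, etc, mail, photos, share, usr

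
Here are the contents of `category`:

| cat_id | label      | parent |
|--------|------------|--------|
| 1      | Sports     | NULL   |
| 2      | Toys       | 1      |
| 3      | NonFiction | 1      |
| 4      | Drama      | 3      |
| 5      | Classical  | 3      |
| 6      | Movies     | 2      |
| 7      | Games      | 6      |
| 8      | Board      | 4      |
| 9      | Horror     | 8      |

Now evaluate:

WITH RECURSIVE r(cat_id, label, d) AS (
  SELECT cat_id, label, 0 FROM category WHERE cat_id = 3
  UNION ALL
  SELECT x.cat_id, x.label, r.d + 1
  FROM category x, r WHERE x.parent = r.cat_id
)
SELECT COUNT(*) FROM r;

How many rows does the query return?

5

Base: cat_id=3 (NonFiction) at d 0.
Iteration 1: rows with parent in {3} -> Drama (id 4, d 1), Classical (id 5, d 1).
Iteration 2: rows with parent in {4,5} -> Board (id 8, d 2).
Iteration 3: rows with parent in {8} -> Horror (id 9, d 3).
Iteration 4: no rows with parent in {9}; recursion stops.
Total rows emitted: 5.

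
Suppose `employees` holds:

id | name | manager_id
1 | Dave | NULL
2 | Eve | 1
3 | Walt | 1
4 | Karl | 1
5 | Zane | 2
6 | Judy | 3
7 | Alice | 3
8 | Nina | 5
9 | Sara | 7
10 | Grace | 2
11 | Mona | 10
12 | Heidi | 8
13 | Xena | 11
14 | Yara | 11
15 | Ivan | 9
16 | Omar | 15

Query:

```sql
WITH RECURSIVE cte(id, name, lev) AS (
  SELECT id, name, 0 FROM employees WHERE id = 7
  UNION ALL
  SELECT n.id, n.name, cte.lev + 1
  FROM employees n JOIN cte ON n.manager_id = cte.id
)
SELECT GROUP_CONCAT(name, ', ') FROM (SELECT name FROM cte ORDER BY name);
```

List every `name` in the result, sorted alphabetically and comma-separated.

Alice, Ivan, Omar, Sara

Base: id=7 (Alice) at lev 0.
Iteration 1: rows with manager_id in {7} -> Sara (id 9, lev 1).
Iteration 2: rows with manager_id in {9} -> Ivan (id 15, lev 2).
Iteration 3: rows with manager_id in {15} -> Omar (id 16, lev 3).
Iteration 4: no rows with manager_id in {16}; recursion stops.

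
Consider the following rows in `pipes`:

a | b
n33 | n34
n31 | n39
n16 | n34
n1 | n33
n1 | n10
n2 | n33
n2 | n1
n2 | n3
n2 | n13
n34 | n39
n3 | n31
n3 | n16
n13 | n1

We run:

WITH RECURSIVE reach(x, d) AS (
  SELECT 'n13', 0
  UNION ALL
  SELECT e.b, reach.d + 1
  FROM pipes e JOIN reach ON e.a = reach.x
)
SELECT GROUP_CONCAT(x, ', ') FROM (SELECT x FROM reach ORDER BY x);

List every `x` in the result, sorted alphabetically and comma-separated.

n1, n10, n13, n33, n34, n39

Base: (n13, d=0).
Iteration 1: edges from {n13} -> (n1, d=1).
Iteration 2: edges from {n1} -> (n10, d=2), (n33, d=2).
Iteration 3: edges from {n10,n33} -> (n34, d=3).
Iteration 4: edges from {n34} -> (n39, d=4).
Iteration 5: no outgoing edges from {n39}; recursion stops.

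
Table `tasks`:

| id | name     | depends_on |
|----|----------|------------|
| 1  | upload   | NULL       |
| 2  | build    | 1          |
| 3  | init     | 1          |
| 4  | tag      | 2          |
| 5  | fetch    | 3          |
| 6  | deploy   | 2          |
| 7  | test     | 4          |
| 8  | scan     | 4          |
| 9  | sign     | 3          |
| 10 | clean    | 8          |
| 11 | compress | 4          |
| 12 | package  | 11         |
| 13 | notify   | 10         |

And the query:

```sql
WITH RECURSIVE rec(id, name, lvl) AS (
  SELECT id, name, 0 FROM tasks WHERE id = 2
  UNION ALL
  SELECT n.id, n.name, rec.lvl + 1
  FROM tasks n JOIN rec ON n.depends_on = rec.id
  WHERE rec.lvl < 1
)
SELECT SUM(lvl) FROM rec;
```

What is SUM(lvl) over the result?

2

Base: id=2 (build) at lvl 0.
Iteration 1: rows with depends_on in {2} -> tag (id 4, lvl 1), deploy (id 6, lvl 1).
Iteration 2: lvl < 1 fails for all current rows; recursion stops.
SUM(lvl) = 0 + 1 + 1 = 2.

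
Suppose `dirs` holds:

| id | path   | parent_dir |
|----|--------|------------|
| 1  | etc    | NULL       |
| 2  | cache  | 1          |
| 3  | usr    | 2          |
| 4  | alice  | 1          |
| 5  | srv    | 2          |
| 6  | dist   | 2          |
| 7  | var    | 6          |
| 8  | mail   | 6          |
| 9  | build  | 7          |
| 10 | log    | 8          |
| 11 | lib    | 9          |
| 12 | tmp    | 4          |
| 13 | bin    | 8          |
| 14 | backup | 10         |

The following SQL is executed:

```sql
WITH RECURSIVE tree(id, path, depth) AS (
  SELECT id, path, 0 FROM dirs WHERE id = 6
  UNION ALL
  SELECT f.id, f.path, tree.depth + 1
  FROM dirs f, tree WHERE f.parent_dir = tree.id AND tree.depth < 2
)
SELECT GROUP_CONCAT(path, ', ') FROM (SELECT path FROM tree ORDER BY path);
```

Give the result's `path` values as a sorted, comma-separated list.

Base: id=6 (dist) at depth 0.
Iteration 1: rows with parent_dir in {6} -> var (id 7, depth 1), mail (id 8, depth 1).
Iteration 2: rows with parent_dir in {7,8} -> build (id 9, depth 2), log (id 10, depth 2), bin (id 13, depth 2).
Iteration 3: depth < 2 fails for all current rows; recursion stops.

bin, build, dist, log, mail, var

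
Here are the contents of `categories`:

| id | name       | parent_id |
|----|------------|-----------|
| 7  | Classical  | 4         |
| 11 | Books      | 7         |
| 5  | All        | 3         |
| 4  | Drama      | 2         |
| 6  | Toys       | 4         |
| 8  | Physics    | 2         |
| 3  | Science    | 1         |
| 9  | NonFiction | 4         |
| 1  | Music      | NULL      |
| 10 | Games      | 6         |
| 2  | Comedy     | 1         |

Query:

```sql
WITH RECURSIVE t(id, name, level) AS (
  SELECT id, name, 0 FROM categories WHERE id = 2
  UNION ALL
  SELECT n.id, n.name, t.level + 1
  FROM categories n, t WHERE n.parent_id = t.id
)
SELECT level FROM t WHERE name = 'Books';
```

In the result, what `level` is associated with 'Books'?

3

Base: id=2 (Comedy) at level 0.
Iteration 1: rows with parent_id in {2} -> Drama (id 4, level 1), Physics (id 8, level 1).
Iteration 2: rows with parent_id in {4,8} -> Toys (id 6, level 2), Classical (id 7, level 2), NonFiction (id 9, level 2).
Iteration 3: rows with parent_id in {6,7,9} -> Games (id 10, level 3), Books (id 11, level 3).
Iteration 4: no rows with parent_id in {10,11}; recursion stops.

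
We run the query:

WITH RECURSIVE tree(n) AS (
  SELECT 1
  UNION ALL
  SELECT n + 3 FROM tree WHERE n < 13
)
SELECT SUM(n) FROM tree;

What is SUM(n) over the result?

Base: n=1.
Iteration 1: 1 < 13 holds -> n = 1 + 3 = 4.
Iteration 2: 4 < 13 holds -> n = 4 + 3 = 7.
Iteration 3: 7 < 13 holds -> n = 7 + 3 = 10.
Iteration 4: 10 < 13 holds -> n = 10 + 3 = 13.
Iteration 5: 13 < 13 fails; recursion stops.
SUM(n) = 1 + 4 + 7 + 10 + 13 = 35.

35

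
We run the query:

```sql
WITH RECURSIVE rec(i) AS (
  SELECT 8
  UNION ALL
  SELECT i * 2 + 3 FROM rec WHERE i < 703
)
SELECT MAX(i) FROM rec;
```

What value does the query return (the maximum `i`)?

Base: i=8.
Iteration 1: 8 < 703 holds -> i = 8 * 2 + 3 = 19.
Iteration 2: 19 < 703 holds -> i = 19 * 2 + 3 = 41.
Iteration 3: 41 < 703 holds -> i = 41 * 2 + 3 = 85.
Iteration 4: 85 < 703 holds -> i = 85 * 2 + 3 = 173.
Iteration 5: 173 < 703 holds -> i = 173 * 2 + 3 = 349.
Iteration 6: 349 < 703 holds -> i = 349 * 2 + 3 = 701.
Iteration 7: 701 < 703 holds -> i = 701 * 2 + 3 = 1405.
Iteration 8: 1405 < 703 fails; recursion stops.
i values: 8, 19, 41, 85, 173, 349, 701, 1405; the maximum is 1405.

1405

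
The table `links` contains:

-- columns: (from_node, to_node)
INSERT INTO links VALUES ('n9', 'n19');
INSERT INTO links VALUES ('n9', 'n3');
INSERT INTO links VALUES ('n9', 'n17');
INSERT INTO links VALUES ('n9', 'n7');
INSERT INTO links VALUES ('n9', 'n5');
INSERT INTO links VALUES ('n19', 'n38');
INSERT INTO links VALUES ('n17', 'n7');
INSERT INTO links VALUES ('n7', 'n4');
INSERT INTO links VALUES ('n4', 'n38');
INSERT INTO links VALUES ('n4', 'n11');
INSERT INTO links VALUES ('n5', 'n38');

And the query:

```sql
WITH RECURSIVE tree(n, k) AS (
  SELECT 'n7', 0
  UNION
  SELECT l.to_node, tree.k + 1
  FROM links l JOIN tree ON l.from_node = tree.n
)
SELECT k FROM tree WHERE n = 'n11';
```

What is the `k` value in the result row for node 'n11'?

Base: (n7, k=0).
Iteration 1: edges from {n7} -> (n4, k=1).
Iteration 2: edges from {n4} -> (n11, k=2), (n38, k=2).
Iteration 3: no outgoing edges from {n11,n38}; recursion stops.

2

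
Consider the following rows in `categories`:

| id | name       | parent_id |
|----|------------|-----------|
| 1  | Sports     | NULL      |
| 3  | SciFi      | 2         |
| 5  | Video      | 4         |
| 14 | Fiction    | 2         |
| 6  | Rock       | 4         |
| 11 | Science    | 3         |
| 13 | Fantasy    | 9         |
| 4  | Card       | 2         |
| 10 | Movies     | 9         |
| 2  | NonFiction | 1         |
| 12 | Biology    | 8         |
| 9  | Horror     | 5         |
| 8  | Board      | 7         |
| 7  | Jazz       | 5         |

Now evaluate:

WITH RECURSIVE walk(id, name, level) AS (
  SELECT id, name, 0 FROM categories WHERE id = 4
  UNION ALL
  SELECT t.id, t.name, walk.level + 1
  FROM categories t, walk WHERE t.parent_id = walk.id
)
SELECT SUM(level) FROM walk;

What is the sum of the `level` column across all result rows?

Base: id=4 (Card) at level 0.
Iteration 1: rows with parent_id in {4} -> Video (id 5, level 1), Rock (id 6, level 1).
Iteration 2: rows with parent_id in {5,6} -> Jazz (id 7, level 2), Horror (id 9, level 2).
Iteration 3: rows with parent_id in {7,9} -> Board (id 8, level 3), Movies (id 10, level 3), Fantasy (id 13, level 3).
Iteration 4: rows with parent_id in {8,10,13} -> Biology (id 12, level 4).
Iteration 5: no rows with parent_id in {12}; recursion stops.
SUM(level) = 0 + 1 + 1 + 2 + 2 + 3 + 3 + 3 + 4 = 19.

19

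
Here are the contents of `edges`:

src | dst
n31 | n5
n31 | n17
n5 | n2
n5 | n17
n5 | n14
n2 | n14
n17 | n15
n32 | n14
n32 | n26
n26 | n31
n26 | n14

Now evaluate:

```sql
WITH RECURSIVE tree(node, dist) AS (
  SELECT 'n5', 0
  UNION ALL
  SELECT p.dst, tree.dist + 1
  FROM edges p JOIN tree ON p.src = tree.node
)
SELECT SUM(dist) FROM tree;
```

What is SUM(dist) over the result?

7

Base: (n5, dist=0).
Iteration 1: edges from {n5} -> (n14, dist=1), (n17, dist=1), (n2, dist=1).
Iteration 2: edges from {n14,n17,n2} -> (n14, dist=2), (n15, dist=2).
Iteration 3: no outgoing edges from {n14,n15}; recursion stops.
SUM(dist) = 0 + 1 + 1 + 1 + 2 + 2 = 7.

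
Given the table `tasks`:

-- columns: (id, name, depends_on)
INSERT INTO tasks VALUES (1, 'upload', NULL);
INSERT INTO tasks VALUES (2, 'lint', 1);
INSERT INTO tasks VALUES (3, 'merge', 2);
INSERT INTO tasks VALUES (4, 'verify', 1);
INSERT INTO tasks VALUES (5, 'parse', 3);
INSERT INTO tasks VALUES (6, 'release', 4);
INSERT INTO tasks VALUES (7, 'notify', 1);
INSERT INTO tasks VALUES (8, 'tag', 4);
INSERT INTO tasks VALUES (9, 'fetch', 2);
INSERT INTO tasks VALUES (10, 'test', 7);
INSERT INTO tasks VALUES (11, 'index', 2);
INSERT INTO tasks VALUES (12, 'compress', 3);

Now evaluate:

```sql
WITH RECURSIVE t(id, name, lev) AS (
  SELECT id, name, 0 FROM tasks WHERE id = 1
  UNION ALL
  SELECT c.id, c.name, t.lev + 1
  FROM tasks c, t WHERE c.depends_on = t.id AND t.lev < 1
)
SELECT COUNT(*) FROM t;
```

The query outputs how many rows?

Base: id=1 (upload) at lev 0.
Iteration 1: rows with depends_on in {1} -> lint (id 2, lev 1), verify (id 4, lev 1), notify (id 7, lev 1).
Iteration 2: lev < 1 fails for all current rows; recursion stops.
Total rows emitted: 4.

4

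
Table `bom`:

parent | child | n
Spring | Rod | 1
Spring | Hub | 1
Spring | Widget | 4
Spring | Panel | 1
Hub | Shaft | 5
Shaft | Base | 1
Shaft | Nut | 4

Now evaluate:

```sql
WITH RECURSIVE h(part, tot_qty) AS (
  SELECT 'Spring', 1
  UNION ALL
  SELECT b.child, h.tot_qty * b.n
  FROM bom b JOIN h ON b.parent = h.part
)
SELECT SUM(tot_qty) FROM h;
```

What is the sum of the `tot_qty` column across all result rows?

Base: (Spring, tot_qty=1).
Iteration 1: components of {Spring} -> Hub = 1*1 = 1, Panel = 1*1 = 1, Rod = 1*1 = 1, Widget = 1*4 = 4.
Iteration 2: components of {Hub,Panel,Rod,Widget} -> Shaft = 1*5 = 5.
Iteration 3: components of {Shaft} -> Base = 5*1 = 5, Nut = 5*4 = 20.
Iteration 4: no further components; recursion stops.
SUM(tot_qty) = 1 + 1 + 1 + 4 + 1 + 5 + 5 + 20 = 38.

38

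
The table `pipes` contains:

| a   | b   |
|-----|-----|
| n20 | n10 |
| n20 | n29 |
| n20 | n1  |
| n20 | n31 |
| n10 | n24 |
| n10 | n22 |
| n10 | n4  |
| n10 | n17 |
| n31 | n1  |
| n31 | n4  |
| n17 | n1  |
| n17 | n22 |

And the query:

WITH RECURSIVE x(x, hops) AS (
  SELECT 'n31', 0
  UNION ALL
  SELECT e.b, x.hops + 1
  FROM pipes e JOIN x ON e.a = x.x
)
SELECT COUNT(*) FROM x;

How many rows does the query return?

3

Base: (n31, hops=0).
Iteration 1: edges from {n31} -> (n1, hops=1), (n4, hops=1).
Iteration 2: no outgoing edges from {n1,n4}; recursion stops.
Total rows emitted: 3.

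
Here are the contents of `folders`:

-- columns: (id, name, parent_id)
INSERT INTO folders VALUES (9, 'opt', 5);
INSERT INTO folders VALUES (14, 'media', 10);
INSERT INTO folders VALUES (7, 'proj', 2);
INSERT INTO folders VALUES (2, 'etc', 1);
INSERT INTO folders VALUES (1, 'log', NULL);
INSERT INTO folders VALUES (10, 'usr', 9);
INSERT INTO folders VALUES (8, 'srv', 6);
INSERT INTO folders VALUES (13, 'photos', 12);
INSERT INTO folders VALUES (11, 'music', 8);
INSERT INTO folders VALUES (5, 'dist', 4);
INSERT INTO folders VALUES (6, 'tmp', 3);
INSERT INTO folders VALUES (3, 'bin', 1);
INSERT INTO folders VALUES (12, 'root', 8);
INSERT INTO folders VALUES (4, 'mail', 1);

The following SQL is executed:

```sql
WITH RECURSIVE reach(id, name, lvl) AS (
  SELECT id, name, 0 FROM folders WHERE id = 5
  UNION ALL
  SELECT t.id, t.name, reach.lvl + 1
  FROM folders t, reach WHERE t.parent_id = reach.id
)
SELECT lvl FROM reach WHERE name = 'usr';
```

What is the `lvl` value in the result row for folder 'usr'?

Base: id=5 (dist) at lvl 0.
Iteration 1: rows with parent_id in {5} -> opt (id 9, lvl 1).
Iteration 2: rows with parent_id in {9} -> usr (id 10, lvl 2).
Iteration 3: rows with parent_id in {10} -> media (id 14, lvl 3).
Iteration 4: no rows with parent_id in {14}; recursion stops.

2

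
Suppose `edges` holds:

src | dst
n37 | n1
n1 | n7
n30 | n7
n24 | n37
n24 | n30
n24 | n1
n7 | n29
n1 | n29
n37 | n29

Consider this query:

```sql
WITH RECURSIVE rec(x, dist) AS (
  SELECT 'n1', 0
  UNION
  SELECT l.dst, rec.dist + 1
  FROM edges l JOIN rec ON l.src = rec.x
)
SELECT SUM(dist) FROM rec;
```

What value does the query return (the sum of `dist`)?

4

Base: (n1, dist=0).
Iteration 1: edges from {n1} -> (n29, dist=1), (n7, dist=1).
Iteration 2: edges from {n29,n7} -> (n29, dist=2).
Iteration 3: no outgoing edges from {n29}; recursion stops.
SUM(dist) = 0 + 1 + 1 + 2 = 4.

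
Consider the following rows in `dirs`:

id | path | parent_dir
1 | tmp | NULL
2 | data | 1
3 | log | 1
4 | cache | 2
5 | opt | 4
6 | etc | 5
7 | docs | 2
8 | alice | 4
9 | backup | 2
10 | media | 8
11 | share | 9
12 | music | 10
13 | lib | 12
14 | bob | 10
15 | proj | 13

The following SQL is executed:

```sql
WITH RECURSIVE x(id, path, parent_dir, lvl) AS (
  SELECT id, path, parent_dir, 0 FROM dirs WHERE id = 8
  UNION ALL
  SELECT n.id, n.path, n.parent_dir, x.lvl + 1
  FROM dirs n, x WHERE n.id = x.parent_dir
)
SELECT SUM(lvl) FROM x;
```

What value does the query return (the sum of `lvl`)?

6

Base: id=8 (alice), parent_dir=4, lvl 0.
Iteration 1: join on id=4 -> cache (id 4, parent_dir=2, lvl 1).
Iteration 2: join on id=2 -> data (id 2, parent_dir=1, lvl 2).
Iteration 3: join on id=1 -> tmp (id 1, parent_dir=NULL, lvl 3).
Iteration 4: parent_dir is NULL; no match; recursion stops.
SUM(lvl) = 0 + 1 + 2 + 3 = 6.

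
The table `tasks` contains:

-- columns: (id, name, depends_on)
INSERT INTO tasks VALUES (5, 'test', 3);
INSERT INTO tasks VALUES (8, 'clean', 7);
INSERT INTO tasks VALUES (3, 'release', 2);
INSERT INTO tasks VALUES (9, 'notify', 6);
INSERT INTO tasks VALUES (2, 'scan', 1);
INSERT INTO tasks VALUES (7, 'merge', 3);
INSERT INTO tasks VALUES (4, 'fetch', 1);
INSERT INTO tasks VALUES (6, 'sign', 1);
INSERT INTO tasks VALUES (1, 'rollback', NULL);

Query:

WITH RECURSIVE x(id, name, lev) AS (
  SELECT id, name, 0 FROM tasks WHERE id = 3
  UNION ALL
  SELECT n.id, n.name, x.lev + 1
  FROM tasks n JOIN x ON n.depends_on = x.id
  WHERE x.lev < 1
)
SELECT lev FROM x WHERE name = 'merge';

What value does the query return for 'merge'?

Base: id=3 (release) at lev 0.
Iteration 1: rows with depends_on in {3} -> test (id 5, lev 1), merge (id 7, lev 1).
Iteration 2: lev < 1 fails for all current rows; recursion stops.

1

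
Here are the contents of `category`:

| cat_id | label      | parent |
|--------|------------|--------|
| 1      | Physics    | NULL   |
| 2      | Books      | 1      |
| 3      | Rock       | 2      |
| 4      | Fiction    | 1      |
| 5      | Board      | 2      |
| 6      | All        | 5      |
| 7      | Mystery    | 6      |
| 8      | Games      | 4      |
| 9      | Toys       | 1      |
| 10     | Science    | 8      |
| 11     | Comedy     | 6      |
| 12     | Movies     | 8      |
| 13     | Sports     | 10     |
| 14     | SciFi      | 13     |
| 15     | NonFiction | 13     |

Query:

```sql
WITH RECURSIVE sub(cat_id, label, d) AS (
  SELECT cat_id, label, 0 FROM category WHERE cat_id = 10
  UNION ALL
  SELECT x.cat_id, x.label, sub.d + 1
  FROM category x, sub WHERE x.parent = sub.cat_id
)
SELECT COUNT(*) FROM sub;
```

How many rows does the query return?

4

Base: cat_id=10 (Science) at d 0.
Iteration 1: rows with parent in {10} -> Sports (id 13, d 1).
Iteration 2: rows with parent in {13} -> SciFi (id 14, d 2), NonFiction (id 15, d 2).
Iteration 3: no rows with parent in {14,15}; recursion stops.
Total rows emitted: 4.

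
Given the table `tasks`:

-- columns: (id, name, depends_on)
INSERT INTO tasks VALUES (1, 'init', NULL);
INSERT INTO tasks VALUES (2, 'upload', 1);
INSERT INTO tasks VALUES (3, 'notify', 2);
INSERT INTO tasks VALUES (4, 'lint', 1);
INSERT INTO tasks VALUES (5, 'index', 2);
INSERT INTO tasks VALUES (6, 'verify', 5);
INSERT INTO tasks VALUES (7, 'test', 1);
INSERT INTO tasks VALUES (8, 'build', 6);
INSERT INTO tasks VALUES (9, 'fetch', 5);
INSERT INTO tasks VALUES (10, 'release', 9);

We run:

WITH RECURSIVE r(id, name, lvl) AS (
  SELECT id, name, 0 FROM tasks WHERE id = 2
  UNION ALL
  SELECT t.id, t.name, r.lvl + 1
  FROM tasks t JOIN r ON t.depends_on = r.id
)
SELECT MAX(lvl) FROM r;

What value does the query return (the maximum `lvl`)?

3

Base: id=2 (upload) at lvl 0.
Iteration 1: rows with depends_on in {2} -> notify (id 3, lvl 1), index (id 5, lvl 1).
Iteration 2: rows with depends_on in {3,5} -> verify (id 6, lvl 2), fetch (id 9, lvl 2).
Iteration 3: rows with depends_on in {6,9} -> build (id 8, lvl 3), release (id 10, lvl 3).
Iteration 4: no rows with depends_on in {8,10}; recursion stops.
lvl values: 0, 1, 1, 2, 2, 3, 3; the maximum is 3.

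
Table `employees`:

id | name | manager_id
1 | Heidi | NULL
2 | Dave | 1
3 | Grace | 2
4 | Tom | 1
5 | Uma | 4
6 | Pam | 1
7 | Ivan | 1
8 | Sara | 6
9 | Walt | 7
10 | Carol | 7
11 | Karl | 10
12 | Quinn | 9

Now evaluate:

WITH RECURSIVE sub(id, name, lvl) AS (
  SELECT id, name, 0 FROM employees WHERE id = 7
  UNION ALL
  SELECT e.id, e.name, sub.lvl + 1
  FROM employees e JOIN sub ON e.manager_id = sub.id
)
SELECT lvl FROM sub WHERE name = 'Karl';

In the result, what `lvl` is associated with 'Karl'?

2

Base: id=7 (Ivan) at lvl 0.
Iteration 1: rows with manager_id in {7} -> Walt (id 9, lvl 1), Carol (id 10, lvl 1).
Iteration 2: rows with manager_id in {9,10} -> Karl (id 11, lvl 2), Quinn (id 12, lvl 2).
Iteration 3: no rows with manager_id in {11,12}; recursion stops.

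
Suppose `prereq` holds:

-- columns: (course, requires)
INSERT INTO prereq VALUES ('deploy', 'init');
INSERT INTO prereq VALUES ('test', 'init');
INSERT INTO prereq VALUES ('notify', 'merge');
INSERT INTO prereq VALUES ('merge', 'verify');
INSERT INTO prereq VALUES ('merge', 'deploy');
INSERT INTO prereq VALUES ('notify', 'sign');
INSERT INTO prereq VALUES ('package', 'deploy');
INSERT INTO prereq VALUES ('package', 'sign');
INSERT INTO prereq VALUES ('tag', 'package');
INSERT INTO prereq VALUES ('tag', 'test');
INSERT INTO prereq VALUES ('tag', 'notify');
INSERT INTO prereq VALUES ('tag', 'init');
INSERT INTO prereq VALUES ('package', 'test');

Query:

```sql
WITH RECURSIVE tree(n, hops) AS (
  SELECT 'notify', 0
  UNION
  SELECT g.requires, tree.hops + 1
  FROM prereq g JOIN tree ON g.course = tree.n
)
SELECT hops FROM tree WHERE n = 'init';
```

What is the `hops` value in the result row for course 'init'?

3

Base: (notify, hops=0).
Iteration 1: edges from {notify} -> (merge, hops=1), (sign, hops=1).
Iteration 2: edges from {merge,sign} -> (deploy, hops=2), (verify, hops=2).
Iteration 3: edges from {deploy,verify} -> (init, hops=3).
Iteration 4: no outgoing edges from {init}; recursion stops.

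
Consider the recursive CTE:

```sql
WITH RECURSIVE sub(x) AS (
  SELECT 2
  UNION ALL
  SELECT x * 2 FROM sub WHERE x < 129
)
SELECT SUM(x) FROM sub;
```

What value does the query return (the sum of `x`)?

Base: x=2.
Iteration 1: 2 < 129 holds -> x = 2 * 2 = 4.
Iteration 2: 4 < 129 holds -> x = 4 * 2 = 8.
Iteration 3: 8 < 129 holds -> x = 8 * 2 = 16.
Iteration 4: 16 < 129 holds -> x = 16 * 2 = 32.
Iteration 5: 32 < 129 holds -> x = 32 * 2 = 64.
Iteration 6: 64 < 129 holds -> x = 64 * 2 = 128.
Iteration 7: 128 < 129 holds -> x = 128 * 2 = 256.
Iteration 8: 256 < 129 fails; recursion stops.
SUM(x) = 2 + 4 + 8 + 16 + 32 + 64 + 128 + 256 = 510.

510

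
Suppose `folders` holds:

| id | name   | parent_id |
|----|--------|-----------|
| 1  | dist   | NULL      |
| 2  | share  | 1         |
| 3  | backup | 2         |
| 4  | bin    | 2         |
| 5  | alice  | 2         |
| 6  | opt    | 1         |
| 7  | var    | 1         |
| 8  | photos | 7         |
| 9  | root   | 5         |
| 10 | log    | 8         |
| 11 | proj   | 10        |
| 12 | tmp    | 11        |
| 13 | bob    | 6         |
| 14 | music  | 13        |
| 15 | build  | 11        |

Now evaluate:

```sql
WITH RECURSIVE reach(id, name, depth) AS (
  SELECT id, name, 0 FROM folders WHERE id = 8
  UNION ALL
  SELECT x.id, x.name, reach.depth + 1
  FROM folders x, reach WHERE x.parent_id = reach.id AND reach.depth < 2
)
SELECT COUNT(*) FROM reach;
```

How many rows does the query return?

3

Base: id=8 (photos) at depth 0.
Iteration 1: rows with parent_id in {8} -> log (id 10, depth 1).
Iteration 2: rows with parent_id in {10} -> proj (id 11, depth 2).
Iteration 3: depth < 2 fails for all current rows; recursion stops.
Total rows emitted: 3.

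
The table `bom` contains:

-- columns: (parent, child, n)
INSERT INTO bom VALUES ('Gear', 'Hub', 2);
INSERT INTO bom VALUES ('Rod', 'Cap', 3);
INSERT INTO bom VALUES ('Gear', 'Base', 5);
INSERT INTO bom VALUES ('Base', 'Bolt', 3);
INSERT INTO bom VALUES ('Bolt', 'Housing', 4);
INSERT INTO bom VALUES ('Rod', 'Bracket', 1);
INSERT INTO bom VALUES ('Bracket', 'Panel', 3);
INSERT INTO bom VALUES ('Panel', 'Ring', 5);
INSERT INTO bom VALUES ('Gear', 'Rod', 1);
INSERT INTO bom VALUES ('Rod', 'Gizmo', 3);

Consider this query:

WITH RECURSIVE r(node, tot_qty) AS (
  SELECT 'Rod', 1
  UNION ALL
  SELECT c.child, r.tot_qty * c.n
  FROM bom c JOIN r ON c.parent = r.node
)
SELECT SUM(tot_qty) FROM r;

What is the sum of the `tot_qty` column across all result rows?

26

Base: (Rod, tot_qty=1).
Iteration 1: components of {Rod} -> Bracket = 1*1 = 1, Cap = 1*3 = 3, Gizmo = 1*3 = 3.
Iteration 2: components of {Bracket,Cap,Gizmo} -> Panel = 1*3 = 3.
Iteration 3: components of {Panel} -> Ring = 3*5 = 15.
Iteration 4: no further components; recursion stops.
SUM(tot_qty) = 1 + 1 + 3 + 3 + 3 + 15 = 26.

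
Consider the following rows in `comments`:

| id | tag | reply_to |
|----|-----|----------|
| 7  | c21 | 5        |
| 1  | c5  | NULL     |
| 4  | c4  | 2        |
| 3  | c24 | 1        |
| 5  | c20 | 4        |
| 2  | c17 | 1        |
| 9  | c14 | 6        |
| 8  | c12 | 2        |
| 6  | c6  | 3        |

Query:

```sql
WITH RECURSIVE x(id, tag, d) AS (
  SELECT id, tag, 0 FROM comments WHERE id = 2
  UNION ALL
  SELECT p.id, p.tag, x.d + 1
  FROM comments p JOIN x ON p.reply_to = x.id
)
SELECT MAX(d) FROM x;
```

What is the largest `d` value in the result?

3

Base: id=2 (c17) at d 0.
Iteration 1: rows with reply_to in {2} -> c4 (id 4, d 1), c12 (id 8, d 1).
Iteration 2: rows with reply_to in {4,8} -> c20 (id 5, d 2).
Iteration 3: rows with reply_to in {5} -> c21 (id 7, d 3).
Iteration 4: no rows with reply_to in {7}; recursion stops.
d values: 0, 1, 1, 2, 3; the maximum is 3.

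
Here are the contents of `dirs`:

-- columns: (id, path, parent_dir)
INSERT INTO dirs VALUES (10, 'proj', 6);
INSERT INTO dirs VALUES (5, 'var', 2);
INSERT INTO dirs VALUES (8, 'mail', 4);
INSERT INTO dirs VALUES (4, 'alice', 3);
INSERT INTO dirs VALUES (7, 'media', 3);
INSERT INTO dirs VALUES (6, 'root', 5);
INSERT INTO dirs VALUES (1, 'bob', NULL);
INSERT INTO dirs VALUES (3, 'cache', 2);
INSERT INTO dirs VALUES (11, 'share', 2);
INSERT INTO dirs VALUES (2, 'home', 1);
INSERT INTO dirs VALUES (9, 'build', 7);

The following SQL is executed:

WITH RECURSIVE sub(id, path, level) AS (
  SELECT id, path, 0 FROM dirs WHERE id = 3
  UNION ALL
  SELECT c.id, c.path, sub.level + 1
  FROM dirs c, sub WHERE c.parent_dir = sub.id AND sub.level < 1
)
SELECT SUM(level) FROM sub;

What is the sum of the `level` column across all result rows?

2

Base: id=3 (cache) at level 0.
Iteration 1: rows with parent_dir in {3} -> alice (id 4, level 1), media (id 7, level 1).
Iteration 2: level < 1 fails for all current rows; recursion stops.
SUM(level) = 0 + 1 + 1 = 2.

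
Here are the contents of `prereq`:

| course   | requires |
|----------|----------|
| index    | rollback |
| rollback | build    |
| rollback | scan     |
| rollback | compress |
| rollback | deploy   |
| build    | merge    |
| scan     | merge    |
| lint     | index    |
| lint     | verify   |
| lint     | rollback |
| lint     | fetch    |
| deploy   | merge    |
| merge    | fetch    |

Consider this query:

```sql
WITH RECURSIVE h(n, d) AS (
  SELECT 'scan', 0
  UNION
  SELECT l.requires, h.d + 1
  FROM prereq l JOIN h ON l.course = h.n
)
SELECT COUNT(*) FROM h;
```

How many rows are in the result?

Base: (scan, d=0).
Iteration 1: edges from {scan} -> (merge, d=1).
Iteration 2: edges from {merge} -> (fetch, d=2).
Iteration 3: no outgoing edges from {fetch}; recursion stops.
Total rows emitted: 3.

3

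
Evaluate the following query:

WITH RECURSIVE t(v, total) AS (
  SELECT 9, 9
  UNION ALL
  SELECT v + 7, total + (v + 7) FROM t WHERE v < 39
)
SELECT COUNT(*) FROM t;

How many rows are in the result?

6

Base: v=9, total=9.
Iteration 1: 9 < 39 holds -> v = 9 + 7 = 16, total = 9 + 16 = 25.
Iteration 2: 16 < 39 holds -> v = 16 + 7 = 23, total = 25 + 23 = 48.
Iteration 3: 23 < 39 holds -> v = 23 + 7 = 30, total = 48 + 30 = 78.
Iteration 4: 30 < 39 holds -> v = 30 + 7 = 37, total = 78 + 37 = 115.
Iteration 5: 37 < 39 holds -> v = 37 + 7 = 44, total = 115 + 44 = 159.
Iteration 6: 44 < 39 fails; recursion stops.
Total rows emitted: 6.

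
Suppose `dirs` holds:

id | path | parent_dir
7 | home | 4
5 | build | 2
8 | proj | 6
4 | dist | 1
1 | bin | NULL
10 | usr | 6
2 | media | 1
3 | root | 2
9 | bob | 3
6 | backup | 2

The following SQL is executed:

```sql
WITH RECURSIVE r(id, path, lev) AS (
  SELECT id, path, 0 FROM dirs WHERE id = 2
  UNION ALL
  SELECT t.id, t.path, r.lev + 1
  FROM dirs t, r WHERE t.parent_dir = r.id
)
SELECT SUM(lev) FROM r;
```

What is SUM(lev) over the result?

Base: id=2 (media) at lev 0.
Iteration 1: rows with parent_dir in {2} -> root (id 3, lev 1), build (id 5, lev 1), backup (id 6, lev 1).
Iteration 2: rows with parent_dir in {3,5,6} -> proj (id 8, lev 2), bob (id 9, lev 2), usr (id 10, lev 2).
Iteration 3: no rows with parent_dir in {8,9,10}; recursion stops.
SUM(lev) = 0 + 1 + 1 + 1 + 2 + 2 + 2 = 9.

9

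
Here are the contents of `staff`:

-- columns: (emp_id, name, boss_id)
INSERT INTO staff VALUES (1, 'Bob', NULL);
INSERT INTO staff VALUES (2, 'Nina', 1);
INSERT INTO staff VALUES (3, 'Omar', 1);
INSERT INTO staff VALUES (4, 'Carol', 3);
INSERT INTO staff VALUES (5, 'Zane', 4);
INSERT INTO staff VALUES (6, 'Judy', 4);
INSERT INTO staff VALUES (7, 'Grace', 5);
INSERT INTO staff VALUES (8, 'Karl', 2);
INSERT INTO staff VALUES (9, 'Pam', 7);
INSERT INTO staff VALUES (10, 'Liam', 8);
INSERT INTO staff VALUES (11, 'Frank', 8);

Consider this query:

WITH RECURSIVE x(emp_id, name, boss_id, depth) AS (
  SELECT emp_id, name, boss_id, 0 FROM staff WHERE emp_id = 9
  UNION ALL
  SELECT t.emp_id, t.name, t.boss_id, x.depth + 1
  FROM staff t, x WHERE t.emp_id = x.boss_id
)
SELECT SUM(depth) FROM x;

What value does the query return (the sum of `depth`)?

Base: emp_id=9 (Pam), boss_id=7, depth 0.
Iteration 1: join on emp_id=7 -> Grace (id 7, boss_id=5, depth 1).
Iteration 2: join on emp_id=5 -> Zane (id 5, boss_id=4, depth 2).
Iteration 3: join on emp_id=4 -> Carol (id 4, boss_id=3, depth 3).
Iteration 4: join on emp_id=3 -> Omar (id 3, boss_id=1, depth 4).
Iteration 5: join on emp_id=1 -> Bob (id 1, boss_id=NULL, depth 5).
Iteration 6: boss_id is NULL; no match; recursion stops.
SUM(depth) = 0 + 1 + 2 + 3 + 4 + 5 = 15.

15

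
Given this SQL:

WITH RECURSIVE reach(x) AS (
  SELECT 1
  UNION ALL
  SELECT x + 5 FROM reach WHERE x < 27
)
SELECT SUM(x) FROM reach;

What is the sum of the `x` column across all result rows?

112

Base: x=1.
Iteration 1: 1 < 27 holds -> x = 1 + 5 = 6.
Iteration 2: 6 < 27 holds -> x = 6 + 5 = 11.
Iteration 3: 11 < 27 holds -> x = 11 + 5 = 16.
Iteration 4: 16 < 27 holds -> x = 16 + 5 = 21.
Iteration 5: 21 < 27 holds -> x = 21 + 5 = 26.
Iteration 6: 26 < 27 holds -> x = 26 + 5 = 31.
Iteration 7: 31 < 27 fails; recursion stops.
SUM(x) = 1 + 6 + 11 + 16 + 21 + 26 + 31 = 112.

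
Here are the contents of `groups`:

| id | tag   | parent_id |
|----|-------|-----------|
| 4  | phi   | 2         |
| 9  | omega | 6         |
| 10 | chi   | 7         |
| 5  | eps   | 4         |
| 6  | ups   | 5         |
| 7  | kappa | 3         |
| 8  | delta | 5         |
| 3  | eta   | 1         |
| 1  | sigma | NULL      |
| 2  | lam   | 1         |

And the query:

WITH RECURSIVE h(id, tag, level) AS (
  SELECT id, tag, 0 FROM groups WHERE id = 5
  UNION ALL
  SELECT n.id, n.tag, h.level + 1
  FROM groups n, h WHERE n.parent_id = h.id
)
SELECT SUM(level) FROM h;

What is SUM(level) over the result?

Base: id=5 (eps) at level 0.
Iteration 1: rows with parent_id in {5} -> ups (id 6, level 1), delta (id 8, level 1).
Iteration 2: rows with parent_id in {6,8} -> omega (id 9, level 2).
Iteration 3: no rows with parent_id in {9}; recursion stops.
SUM(level) = 0 + 1 + 1 + 2 = 4.

4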